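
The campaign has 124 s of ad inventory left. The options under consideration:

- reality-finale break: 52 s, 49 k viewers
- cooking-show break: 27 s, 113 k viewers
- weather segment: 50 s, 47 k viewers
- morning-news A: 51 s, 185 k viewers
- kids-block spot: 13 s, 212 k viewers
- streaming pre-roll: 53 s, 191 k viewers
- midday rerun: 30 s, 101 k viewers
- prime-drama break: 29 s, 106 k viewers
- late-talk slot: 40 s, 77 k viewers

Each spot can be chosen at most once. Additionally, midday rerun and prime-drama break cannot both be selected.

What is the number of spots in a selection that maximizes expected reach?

Optimal total is 622.
cooking-show break + kids-block spot + streaming pre-roll + prime-drama break hits 622 at 122 s.
Every optimal selection uses 4 spots.

4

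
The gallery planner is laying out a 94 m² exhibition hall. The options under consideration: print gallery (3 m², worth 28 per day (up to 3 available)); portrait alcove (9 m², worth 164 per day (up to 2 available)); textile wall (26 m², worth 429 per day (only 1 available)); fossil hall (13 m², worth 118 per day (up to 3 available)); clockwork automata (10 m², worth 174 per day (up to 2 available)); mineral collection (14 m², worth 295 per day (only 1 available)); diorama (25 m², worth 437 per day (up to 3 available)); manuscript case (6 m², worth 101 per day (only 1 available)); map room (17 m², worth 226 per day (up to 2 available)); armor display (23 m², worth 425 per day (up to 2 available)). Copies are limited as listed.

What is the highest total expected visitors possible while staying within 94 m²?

1748

The ratio ordering already packs tightly: 2×portrait alcove + clockwork automata + mineral collection + manuscript case + 2×armor display, 94 m², 1748.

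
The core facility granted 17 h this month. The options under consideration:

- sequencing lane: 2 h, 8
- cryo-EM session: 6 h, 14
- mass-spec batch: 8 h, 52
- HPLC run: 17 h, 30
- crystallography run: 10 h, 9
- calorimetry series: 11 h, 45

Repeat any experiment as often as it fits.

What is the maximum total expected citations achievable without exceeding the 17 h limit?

104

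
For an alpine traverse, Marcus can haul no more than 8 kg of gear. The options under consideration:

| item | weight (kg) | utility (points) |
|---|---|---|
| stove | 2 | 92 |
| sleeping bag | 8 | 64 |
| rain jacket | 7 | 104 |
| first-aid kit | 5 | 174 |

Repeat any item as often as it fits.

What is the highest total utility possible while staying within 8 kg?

368

Density check — stove 46.00, first-aid kit 34.80, rain jacket 14.86 are the best per kg.
Taking 4×stove: 8 kg used, 368 in utility.
That's the maximum — no swap from here does better than 368.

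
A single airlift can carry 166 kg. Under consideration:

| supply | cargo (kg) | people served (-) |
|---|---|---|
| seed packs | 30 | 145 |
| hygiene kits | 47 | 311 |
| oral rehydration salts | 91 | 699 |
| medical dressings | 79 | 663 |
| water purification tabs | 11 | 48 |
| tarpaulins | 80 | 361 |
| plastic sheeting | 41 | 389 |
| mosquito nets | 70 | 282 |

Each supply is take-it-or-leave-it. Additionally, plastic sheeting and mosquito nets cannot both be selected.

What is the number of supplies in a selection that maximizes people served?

Best achievable people served is 1245.
One optimal bundle: seed packs + medical dressings + water purification tabs + plastic sheeting (161 kg).
All optima have 4 supplies.

4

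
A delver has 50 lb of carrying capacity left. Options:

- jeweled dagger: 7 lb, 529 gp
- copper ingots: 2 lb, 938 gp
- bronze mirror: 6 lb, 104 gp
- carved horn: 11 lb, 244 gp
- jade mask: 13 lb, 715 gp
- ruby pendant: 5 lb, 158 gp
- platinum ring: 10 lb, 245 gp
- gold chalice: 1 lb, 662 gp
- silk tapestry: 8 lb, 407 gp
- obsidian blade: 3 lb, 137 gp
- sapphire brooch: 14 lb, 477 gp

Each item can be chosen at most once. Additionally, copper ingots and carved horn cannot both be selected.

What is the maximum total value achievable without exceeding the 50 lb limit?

3886

The ratio heuristic lands on jeweled dagger + copper ingots + jade mask + gold chalice + silk tapestry + obsidian blade + sapphire brooch (3865) but leaves 2 lb idle.
Dropping obsidian blade frees 3 lb; slotting in ruby pendant (5 lb) lifts the total to 3886 at 50 lb.
The closest alternative, jeweled dagger + copper ingots + jade mask + gold chalice + silk tapestry + obsidian blade + sapphire brooch, reaches only 3865.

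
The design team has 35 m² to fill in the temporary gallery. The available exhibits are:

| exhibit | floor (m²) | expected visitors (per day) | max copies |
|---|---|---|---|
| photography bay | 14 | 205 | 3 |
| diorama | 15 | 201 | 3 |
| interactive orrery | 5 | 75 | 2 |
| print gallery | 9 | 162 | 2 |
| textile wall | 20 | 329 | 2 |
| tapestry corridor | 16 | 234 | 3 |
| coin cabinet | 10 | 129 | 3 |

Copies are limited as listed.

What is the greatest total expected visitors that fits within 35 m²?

Ranking by ratio (expected visitors/m²): print gallery 18.00, textile wall 16.45, interactive orrery 15.00, photography bay 14.64.
The ratio heuristic lands on 2×interactive orrery + 2×print gallery (474) but leaves 7 m² idle.
Dropping interactive orrery and print gallery frees 14 m²; slotting in textile wall (20 m²) lifts the total to 566 at 34 m².
That's the maximum — no swap from here does better than 566.

566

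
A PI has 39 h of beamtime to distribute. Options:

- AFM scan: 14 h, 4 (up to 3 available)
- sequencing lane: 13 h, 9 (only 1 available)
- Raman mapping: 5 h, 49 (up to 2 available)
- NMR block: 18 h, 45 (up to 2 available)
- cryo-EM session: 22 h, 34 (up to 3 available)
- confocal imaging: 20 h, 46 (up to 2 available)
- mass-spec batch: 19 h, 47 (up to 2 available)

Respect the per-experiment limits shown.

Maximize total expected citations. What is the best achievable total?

145

Greedy by ratio would take 2×Raman mapping + NMR block: 28 h used, total 143.
Dropping NMR block frees 18 h; slotting in mass-spec batch (19 h) lifts the total to 145 at 29 h.
Nothing else within 39 h beats 145.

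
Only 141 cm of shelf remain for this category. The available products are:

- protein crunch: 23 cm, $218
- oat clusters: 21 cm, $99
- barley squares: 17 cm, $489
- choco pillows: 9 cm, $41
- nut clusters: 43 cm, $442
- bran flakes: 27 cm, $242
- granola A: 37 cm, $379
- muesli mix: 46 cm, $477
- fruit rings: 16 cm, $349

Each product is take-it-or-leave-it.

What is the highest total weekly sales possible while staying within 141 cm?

The ratio heuristic lands on barley squares + choco pillows + nut clusters + muesli mix + fruit rings (1798) but leaves 10 cm idle.
Replace choco pillows and nut clusters with protein crunch + granola A: the trade gains 114 net, giving 1912 at 139 cm.
The spare 2 cm is too small for any remaining product, and no exchange beats 1912.

1912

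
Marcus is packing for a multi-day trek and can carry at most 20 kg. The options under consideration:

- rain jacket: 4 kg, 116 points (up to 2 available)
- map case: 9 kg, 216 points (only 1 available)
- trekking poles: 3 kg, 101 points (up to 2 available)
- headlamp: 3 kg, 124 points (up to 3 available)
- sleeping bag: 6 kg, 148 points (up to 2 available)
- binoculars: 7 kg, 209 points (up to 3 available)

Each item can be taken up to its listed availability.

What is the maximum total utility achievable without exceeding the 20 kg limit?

705

Taking the top-ratio items first gives rain jacket + 2×trekking poles + 3×headlamp for 690 (19 kg).
Dropping trekking poles frees 3 kg; slotting in rain jacket (4 kg) lifts the total to 705 at 20 kg.
That's the maximum — no swap from here does better than 705.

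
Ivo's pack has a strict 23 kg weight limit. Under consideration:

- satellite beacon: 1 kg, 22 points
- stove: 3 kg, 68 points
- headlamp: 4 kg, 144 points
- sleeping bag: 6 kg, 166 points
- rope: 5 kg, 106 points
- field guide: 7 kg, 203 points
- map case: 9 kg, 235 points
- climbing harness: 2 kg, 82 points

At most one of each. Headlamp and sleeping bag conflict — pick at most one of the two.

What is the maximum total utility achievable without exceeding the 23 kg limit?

686

By utility per kg: climbing harness 41.00, headlamp 36.00, field guide 29.00 lead.
Best packing: satellite beacon + headlamp + field guide + map case + climbing harness — 23 kg, 686 total.
That's the maximum — no feasible swap from here does better than 686.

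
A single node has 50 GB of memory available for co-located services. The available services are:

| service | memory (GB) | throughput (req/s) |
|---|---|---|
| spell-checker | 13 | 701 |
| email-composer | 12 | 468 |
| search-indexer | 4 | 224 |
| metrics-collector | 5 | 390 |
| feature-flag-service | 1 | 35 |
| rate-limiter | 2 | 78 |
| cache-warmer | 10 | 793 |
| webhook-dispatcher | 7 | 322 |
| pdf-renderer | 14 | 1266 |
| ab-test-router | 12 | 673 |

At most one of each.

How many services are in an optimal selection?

Best achievable throughput is 3522.
For example metrics-collector + rate-limiter + cache-warmer + webhook-dispatcher + pdf-renderer + ab-test-router achieves it, using 50 GB.
Any selection reaching 3522 contains exactly 6 services.

6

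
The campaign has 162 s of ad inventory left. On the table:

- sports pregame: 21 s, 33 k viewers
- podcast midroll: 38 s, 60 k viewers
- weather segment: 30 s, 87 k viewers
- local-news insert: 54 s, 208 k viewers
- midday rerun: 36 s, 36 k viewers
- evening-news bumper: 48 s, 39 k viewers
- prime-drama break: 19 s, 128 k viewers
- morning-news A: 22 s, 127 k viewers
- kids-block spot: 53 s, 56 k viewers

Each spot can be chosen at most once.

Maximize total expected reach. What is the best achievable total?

Greedy by ratio would take sports pregame + weather segment + local-news insert + prime-drama break + morning-news A: 146 s used, total 583.
Dropping sports pregame frees 21 s; slotting in midday rerun (36 s) lifts the total to 586 at 161 s.

586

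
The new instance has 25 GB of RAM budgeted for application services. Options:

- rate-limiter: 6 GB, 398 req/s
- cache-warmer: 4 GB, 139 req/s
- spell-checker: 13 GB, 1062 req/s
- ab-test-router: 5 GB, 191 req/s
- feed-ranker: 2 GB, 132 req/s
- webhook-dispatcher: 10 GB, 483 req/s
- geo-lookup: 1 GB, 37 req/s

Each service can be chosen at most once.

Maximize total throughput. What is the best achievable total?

1731

The ratio heuristic lands on rate-limiter + spell-checker + feed-ranker + geo-lookup (1629) but leaves 3 GB idle.
Dropping geo-lookup frees 1 GB; slotting in cache-warmer (4 GB) lifts the total to 1731 at 25 GB.
Runner-up rate-limiter + spell-checker + ab-test-router + geo-lookup tops out at 1688.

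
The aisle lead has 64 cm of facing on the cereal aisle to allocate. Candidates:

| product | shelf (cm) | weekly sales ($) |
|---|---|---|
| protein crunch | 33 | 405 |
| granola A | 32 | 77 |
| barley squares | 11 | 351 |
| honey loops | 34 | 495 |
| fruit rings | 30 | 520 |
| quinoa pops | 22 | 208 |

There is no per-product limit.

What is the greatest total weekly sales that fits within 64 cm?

Taking 5×barley squares: 55 cm used, 1755 in weekly sales.

1755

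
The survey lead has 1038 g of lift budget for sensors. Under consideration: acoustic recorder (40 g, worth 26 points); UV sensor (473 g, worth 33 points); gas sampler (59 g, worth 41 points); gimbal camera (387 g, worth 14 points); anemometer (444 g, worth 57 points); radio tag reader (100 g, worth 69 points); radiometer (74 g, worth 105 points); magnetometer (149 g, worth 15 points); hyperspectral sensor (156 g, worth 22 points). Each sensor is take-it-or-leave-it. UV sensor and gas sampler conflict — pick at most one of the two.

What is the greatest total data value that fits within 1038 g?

The ratio ordering already packs tightly: acoustic recorder + gas sampler + anemometer + radio tag reader + radiometer + magnetometer + hyperspectral sensor, 1022 g, 335.
Next best is acoustic recorder + gas sampler + anemometer + radio tag reader + radiometer + hyperspectral sensor at 320 (873 g) — short by 15.

335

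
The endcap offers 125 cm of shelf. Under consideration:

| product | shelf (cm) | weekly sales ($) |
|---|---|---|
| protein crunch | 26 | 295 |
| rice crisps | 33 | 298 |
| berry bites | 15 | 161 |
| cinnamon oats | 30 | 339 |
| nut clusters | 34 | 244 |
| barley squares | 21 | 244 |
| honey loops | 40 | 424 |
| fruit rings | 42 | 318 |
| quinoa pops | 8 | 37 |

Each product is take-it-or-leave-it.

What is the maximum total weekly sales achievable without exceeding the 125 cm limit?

1339

Taking the top-ratio products first gives protein crunch + rice crisps + berry bites + cinnamon oats + barley squares for 1337 (125 cm).
Dropping rice crisps and berry bites frees 48 cm; slotting in honey loops + quinoa pops (48 cm) lifts the total to 1339 at 125 cm.
An exhaustive check of the 512 subsets confirms 1339.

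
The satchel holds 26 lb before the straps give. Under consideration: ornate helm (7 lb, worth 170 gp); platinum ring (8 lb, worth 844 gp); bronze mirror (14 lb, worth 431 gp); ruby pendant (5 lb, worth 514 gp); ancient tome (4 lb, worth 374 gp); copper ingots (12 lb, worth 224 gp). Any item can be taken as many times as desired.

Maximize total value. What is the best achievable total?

2716

A density-first pass picks 3×platinum ring — 2532 at 24 lb.
The 8 lb tied up in platinum ring is better spent on 2×ruby pendant — total rises to 2716 (26 lb).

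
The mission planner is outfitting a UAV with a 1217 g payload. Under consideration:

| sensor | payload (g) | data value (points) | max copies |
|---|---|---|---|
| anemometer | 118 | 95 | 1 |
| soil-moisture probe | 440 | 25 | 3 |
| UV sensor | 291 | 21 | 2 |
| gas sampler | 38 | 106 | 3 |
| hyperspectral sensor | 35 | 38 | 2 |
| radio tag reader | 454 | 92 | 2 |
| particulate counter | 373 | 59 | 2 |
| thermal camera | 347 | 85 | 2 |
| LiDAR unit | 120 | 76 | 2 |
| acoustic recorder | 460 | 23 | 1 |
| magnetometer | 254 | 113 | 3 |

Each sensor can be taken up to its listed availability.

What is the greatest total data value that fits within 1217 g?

Greedy by ratio would take anemometer + 3×gas sampler + 2×hyperspectral sensor + 2×LiDAR unit + 2×magnetometer: 1050 g used, total 867.
Replace LiDAR unit with magnetometer: the trade gains 37 net, giving 904 at 1184 g.
Every other selection either busts 1217 g or exceeds an availability limit or fails to beat 904.

904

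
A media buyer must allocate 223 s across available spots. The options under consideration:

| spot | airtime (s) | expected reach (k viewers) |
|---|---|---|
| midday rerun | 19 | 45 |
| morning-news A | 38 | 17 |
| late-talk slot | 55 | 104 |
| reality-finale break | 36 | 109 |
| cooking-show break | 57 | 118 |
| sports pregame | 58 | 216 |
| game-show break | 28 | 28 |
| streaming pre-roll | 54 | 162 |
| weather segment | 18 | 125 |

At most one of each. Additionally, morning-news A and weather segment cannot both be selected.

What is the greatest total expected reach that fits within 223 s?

The ratio heuristic lands on midday rerun + reality-finale break + sports pregame + game-show break + streaming pre-roll + weather segment (685) but leaves 10 s idle.
Replace midday rerun and game-show break with cooking-show break: the trade gains 45 net, giving 730 at 223 s.
Nothing else feasible within 223 s beats 730.

730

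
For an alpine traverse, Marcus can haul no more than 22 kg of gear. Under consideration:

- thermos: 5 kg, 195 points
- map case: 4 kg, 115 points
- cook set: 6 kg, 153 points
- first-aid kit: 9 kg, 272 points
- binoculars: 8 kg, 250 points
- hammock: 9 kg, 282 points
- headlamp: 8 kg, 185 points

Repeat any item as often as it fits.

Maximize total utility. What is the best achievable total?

780

Best packing: 4×thermos — 20 kg, 780 total.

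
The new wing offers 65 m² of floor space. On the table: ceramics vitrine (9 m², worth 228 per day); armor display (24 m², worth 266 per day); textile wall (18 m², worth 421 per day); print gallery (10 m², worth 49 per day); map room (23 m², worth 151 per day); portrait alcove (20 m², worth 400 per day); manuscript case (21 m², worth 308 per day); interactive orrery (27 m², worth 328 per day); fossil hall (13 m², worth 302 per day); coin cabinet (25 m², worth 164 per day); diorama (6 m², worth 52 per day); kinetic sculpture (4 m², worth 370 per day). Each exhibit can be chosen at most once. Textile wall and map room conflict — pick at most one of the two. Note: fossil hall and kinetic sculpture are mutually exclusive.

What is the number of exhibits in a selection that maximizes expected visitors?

Best achievable expected visitors is 1499.
For example textile wall + portrait alcove + manuscript case + kinetic sculpture achieves it, using 63 m².
Any selection reaching 1499 contains exactly 4 exhibits.

4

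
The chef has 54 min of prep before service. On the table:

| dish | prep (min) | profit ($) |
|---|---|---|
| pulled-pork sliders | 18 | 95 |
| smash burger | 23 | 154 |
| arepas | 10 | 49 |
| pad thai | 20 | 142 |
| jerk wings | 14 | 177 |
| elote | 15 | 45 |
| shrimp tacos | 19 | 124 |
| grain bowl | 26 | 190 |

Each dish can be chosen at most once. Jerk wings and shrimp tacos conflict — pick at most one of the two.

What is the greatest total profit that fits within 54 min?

416

By profit per min: jerk wings 12.64, grain bowl 7.31, pad thai 7.10, smash burger 6.70 lead.
Taking arepas + jerk wings + grain bowl: 50 min used, 416 in profit.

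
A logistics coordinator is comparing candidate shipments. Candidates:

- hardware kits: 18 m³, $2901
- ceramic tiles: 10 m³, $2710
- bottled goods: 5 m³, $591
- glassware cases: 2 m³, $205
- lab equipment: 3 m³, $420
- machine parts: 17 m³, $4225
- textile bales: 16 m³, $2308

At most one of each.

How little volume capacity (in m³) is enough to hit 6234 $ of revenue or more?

Need the lightest bundle worth ≥ 6234.
Taking ceramic tiles + machine parts gives 6935 (≥ 6234) for 27 m³.
No combination under 27 m³ hits 6234.

27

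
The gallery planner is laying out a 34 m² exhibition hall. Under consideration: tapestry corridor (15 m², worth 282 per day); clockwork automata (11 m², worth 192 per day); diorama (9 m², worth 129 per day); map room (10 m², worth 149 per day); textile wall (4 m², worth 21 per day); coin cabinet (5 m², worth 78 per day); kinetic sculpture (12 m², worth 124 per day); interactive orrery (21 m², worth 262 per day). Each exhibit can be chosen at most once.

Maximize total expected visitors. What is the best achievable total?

Ranking by ratio (expected visitors/m²): tapestry corridor 18.80, clockwork automata 17.45, coin cabinet 15.60.
A density-first pass picks tapestry corridor + clockwork automata + coin cabinet — 552 at 31 m².
Replace clockwork automata and coin cabinet with diorama + map room: the trade gains 8 net, giving 560 at 34 m².
Next best is tapestry corridor + clockwork automata + coin cabinet at 552 (31 m²) — short by 8.

560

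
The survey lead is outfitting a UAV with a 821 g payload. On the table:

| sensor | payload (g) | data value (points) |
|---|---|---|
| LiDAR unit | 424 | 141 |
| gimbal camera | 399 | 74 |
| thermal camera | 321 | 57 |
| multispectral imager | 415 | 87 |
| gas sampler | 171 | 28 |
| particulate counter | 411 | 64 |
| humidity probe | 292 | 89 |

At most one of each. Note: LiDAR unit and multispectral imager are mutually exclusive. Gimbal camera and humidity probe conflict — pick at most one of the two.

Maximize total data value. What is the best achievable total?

230

LiDAR unit + humidity probe uses 716 of the 821 g and totals 230.
Runner-up LiDAR unit + thermal camera tops out at 198.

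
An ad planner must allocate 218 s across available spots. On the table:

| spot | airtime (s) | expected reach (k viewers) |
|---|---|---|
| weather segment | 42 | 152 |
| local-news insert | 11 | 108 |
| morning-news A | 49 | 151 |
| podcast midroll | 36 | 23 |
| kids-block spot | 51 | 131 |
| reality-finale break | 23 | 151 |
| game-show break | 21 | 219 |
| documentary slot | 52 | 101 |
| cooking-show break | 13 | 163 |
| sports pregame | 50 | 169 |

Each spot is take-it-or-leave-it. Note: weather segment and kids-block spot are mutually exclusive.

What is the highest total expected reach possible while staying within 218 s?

By expected reach per s: cooking-show break 12.54, game-show break 10.43, local-news insert 9.82 lead.
Weather segment + local-news insert + morning-news A + reality-finale break + game-show break + cooking-show break + sports pregame uses 209 of the 218 s and totals 1113.
Next best is local-news insert + morning-news A + kids-block spot + reality-finale break + game-show break + cooking-show break + sports pregame at 1092 (218 s) — short by 21.

1113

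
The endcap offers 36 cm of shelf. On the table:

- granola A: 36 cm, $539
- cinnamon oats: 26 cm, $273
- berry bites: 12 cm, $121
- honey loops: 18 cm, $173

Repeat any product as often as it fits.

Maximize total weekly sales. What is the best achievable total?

539

The ratio ordering already packs tightly: granola A, 36 cm, 539.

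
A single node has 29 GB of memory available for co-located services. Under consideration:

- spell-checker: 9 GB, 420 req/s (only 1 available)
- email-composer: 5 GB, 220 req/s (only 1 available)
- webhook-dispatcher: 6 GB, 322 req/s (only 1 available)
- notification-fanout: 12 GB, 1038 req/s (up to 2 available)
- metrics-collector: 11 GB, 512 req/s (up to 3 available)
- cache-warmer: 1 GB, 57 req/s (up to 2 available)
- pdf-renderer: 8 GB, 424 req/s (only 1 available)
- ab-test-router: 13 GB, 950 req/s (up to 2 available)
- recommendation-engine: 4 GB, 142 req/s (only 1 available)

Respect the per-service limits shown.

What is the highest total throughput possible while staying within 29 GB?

By throughput per GB: notification-fanout 86.50, ab-test-router 73.08, cache-warmer 57.00 lead.
Taking the top-ratio services first gives 2×notification-fanout + 2×cache-warmer for 2190 (26 GB).
Replace 2×cache-warmer with email-composer: the trade gains 106 net, giving 2296 at 29 GB.
No other feasible combination exceeds 2296.

2296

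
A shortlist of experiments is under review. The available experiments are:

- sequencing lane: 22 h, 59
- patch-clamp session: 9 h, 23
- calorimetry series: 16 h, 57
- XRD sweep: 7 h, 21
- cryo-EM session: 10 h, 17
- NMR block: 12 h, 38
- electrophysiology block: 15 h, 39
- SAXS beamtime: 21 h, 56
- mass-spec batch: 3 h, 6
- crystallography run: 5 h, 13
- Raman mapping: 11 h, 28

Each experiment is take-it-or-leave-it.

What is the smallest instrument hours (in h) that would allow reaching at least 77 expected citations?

Need the lightest bundle worth ≥ 77.
calorimetry series + XRD sweep reaches 78 using 23 h.
Below 23 h the best achievable stays under 77.

23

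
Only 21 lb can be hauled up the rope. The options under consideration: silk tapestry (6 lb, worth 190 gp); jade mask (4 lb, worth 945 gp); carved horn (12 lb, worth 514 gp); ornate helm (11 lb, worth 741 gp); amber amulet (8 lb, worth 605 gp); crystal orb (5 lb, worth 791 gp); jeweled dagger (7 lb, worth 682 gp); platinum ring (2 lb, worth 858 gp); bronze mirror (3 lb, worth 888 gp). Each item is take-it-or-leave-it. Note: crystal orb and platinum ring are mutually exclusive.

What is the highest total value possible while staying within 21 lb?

3432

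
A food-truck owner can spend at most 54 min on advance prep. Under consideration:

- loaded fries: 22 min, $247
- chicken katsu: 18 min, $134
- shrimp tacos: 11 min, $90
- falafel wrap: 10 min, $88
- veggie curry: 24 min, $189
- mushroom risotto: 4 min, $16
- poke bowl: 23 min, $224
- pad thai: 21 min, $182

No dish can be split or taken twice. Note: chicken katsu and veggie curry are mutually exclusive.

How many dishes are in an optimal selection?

Best achievable profit is 519.
One optimal bundle: loaded fries + shrimp tacos + pad thai (54 min).
All optima have 3 dishes.

3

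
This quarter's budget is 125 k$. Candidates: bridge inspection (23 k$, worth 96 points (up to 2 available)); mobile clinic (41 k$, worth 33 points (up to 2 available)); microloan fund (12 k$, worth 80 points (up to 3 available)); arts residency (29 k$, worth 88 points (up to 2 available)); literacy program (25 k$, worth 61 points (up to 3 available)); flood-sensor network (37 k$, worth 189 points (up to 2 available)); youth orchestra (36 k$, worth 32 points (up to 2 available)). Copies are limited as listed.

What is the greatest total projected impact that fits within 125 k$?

634

Greedy by ratio would take 3×microloan fund + 2×flood-sensor network: 110 k$ used, total 618.
The 12 k$ tied up in microloan fund is better spent on bridge inspection — total rises to 634 (121 k$).
That's the maximum — no swap from here does better than 634.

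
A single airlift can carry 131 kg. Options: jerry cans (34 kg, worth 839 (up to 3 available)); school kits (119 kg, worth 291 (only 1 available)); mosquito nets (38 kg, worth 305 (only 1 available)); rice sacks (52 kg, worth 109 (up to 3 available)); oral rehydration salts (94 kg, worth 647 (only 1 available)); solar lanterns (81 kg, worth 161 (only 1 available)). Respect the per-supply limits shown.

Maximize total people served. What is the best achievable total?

2517

3×jerry cans uses 102 of the 131 kg and totals 2517.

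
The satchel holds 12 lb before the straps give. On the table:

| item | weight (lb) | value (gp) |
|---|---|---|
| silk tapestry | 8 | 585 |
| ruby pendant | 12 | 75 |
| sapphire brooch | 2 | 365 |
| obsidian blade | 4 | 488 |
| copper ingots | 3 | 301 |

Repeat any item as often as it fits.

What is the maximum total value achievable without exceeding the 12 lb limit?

The ratio ordering already packs tightly: 6×sapphire brooch, 12 lb, 2190.
No other feasible combination exceeds 2190.

2190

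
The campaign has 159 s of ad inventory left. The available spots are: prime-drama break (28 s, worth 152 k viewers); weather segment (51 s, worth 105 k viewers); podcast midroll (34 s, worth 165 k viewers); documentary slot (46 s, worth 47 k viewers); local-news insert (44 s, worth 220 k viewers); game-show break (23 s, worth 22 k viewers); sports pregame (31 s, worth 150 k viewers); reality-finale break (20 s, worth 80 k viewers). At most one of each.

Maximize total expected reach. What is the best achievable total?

Ranking by ratio (expected reach/s): prime-drama break 5.43, local-news insert 5.00, podcast midroll 4.85.
Taking prime-drama break + podcast midroll + local-news insert + sports pregame + reality-finale break: 157 s used, 767 in expected reach.
An exhaustive check of the 256 subsets confirms 767.

767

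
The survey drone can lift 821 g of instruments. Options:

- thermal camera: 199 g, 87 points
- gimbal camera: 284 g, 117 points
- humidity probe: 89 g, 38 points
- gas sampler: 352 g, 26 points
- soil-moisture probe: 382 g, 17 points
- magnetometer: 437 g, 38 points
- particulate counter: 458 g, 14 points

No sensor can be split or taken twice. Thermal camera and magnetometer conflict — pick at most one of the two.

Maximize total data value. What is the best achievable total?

242

Thermal camera + gimbal camera + humidity probe uses 572 of the 821 g and totals 242.
Next best is thermal camera + gimbal camera at 204 (483 g) — short by 38.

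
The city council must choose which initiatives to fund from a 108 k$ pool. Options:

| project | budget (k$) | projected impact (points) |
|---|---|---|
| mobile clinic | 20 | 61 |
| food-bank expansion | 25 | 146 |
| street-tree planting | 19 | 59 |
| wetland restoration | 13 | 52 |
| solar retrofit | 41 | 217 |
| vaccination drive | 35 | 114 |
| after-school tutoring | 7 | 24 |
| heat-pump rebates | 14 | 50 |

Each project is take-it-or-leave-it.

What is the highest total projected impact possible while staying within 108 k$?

A density-first pass picks food-bank expansion + wetland restoration + solar retrofit + after-school tutoring + heat-pump rebates — 489 at 100 k$.
Dropping wetland restoration and heat-pump rebates frees 27 k$; slotting in vaccination drive (35 k$) lifts the total to 501 at 108 k$.

501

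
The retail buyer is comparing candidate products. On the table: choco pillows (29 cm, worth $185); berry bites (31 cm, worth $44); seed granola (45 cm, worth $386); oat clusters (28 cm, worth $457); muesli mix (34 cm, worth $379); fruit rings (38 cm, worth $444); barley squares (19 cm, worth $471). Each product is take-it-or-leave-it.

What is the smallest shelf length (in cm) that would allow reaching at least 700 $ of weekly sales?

Minimise cm subject to total weekly sales ≥ 700.
Taking oat clusters + barley squares gives 928 (≥ 700) for 47 cm.
Any bundle with less than 47 cm falls short of 700.

47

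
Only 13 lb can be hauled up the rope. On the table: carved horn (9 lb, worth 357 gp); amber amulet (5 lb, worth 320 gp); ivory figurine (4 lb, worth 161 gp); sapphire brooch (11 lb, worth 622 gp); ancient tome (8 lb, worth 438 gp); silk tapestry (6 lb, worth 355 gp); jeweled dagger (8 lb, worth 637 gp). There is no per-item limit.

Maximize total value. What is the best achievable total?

957

Amber amulet + jeweled dagger uses 13 of the 13 lb and totals 957.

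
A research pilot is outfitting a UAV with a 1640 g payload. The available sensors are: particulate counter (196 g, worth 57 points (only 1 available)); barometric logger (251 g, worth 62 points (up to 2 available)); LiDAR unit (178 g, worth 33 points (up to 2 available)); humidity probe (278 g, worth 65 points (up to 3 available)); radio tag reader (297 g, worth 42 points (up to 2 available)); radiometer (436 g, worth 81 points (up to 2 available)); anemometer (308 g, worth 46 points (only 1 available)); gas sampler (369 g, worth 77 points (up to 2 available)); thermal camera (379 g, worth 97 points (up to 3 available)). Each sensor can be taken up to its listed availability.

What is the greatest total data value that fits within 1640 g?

A density-first pass picks particulate counter + barometric logger + 3×thermal camera — 410 at 1584 g.
The 196 g tied up in particulate counter is better spent on barometric logger — total rises to 415 (1639 g).
No other feasible combination exceeds 415.

415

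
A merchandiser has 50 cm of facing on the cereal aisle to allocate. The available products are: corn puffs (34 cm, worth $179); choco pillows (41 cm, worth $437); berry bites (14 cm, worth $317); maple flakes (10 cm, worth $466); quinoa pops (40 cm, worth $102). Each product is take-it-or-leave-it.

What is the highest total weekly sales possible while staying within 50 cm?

783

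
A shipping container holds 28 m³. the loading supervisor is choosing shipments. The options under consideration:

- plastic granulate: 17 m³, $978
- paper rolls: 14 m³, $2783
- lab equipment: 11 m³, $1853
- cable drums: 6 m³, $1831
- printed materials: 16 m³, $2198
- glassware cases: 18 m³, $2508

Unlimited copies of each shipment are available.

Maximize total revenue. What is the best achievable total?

7324

Ranking by ratio (revenue/m³): cable drums 305.17, paper rolls 198.79, lab equipment 168.45, glassware cases 139.33.
4×cable drums uses 24 of the 28 m³ and totals 7324.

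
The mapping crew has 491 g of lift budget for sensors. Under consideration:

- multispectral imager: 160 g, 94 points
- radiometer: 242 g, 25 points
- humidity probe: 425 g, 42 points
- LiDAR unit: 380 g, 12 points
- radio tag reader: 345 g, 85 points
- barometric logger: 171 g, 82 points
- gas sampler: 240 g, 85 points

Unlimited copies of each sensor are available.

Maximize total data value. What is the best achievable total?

282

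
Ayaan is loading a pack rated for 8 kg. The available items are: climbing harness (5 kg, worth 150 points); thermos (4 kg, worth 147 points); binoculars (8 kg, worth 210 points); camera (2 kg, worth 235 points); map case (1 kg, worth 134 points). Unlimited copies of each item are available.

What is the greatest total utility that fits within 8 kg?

Ranking by ratio (utility/kg): map case 134.00, camera 117.50, thermos 36.75, climbing harness 30.00.
Taking 8×map case: 8 kg used, 1072 in utility.

1072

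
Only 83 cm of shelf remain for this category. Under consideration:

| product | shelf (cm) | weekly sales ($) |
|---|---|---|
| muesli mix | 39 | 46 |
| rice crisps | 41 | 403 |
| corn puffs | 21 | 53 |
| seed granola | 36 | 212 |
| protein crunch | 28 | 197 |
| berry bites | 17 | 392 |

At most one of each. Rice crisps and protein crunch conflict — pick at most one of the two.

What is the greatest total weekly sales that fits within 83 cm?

848

Density check — berry bites 23.06, rice crisps 9.83, protein crunch 7.04 are the best per cm.
Rice crisps + corn puffs + berry bites uses 79 of the 83 cm and totals 848.
Next best is seed granola + protein crunch + berry bites at 801 (81 cm) — short by 47.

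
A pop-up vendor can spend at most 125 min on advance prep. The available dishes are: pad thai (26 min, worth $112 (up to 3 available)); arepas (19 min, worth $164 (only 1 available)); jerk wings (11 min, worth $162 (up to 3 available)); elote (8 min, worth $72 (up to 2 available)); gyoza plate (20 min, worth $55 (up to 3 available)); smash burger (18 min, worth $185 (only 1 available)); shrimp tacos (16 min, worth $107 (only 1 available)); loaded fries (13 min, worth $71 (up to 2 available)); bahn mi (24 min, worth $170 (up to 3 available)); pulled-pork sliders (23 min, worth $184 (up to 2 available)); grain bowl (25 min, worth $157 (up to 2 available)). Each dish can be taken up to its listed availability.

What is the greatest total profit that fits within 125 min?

Density check — jerk wings 14.73, smash burger 10.28, elote 9.00, arepas 8.63 are the best per min.
A density-first pass picks arepas + 3×jerk wings + 2×elote + smash burger + shrimp tacos + pulled-pork sliders — 1270 at 125 min.
The 24 min tied up in elote and shrimp tacos is better spent on pulled-pork sliders — total rises to 1275 (124 min).

1275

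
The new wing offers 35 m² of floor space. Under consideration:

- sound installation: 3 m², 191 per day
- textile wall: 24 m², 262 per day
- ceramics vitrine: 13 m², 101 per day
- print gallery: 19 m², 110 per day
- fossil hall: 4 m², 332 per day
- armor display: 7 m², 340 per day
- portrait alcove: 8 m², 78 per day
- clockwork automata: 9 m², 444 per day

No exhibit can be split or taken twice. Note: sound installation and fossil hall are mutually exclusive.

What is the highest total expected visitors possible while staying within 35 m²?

Ceramics vitrine + fossil hall + armor display + clockwork automata uses 33 of the 35 m² and totals 1217.
Runner-up fossil hall + armor display + portrait alcove + clockwork automata tops out at 1194.

1217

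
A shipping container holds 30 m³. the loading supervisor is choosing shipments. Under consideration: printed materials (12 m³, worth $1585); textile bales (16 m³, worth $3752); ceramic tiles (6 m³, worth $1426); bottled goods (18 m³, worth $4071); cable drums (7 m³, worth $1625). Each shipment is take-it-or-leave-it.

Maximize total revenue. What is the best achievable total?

6803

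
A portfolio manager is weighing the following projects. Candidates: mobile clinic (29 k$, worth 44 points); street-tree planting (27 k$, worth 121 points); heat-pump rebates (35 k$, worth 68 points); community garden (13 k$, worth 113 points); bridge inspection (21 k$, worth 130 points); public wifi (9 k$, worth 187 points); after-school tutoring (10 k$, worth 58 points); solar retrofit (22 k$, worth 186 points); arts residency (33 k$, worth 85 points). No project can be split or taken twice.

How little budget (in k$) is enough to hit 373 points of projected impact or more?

31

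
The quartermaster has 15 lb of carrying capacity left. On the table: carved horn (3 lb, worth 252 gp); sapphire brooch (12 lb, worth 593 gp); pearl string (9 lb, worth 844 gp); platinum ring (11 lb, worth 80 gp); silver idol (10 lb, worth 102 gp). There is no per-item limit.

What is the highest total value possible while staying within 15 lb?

1348

2×carved horn + pearl string uses 15 of the 15 lb and totals 1348.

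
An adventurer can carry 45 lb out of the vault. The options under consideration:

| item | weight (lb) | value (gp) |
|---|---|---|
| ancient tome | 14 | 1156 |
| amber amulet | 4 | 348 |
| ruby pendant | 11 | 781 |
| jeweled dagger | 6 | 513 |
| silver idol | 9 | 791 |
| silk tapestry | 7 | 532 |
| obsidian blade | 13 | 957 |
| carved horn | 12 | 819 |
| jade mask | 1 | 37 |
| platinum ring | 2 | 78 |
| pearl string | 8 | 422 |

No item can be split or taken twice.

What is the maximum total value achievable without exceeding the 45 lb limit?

3627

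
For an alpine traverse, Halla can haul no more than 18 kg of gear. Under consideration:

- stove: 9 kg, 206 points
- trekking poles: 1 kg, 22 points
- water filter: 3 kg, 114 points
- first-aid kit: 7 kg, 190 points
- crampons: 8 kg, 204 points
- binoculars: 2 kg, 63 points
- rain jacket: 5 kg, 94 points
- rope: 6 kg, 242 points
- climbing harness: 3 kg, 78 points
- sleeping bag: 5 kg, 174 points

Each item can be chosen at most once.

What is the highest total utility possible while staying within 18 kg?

630

By utility per kg: rope 40.33, water filter 38.00, sleeping bag 34.80, binoculars 31.50 lead.
A density-first pass picks trekking poles + water filter + binoculars + rope + sleeping bag — 615 at 17 kg.
Dropping binoculars frees 2 kg; slotting in climbing harness (3 kg) lifts the total to 630 at 18 kg.
Next best is trekking poles + water filter + binoculars + rope + sleeping bag at 615 (17 kg) — short by 15.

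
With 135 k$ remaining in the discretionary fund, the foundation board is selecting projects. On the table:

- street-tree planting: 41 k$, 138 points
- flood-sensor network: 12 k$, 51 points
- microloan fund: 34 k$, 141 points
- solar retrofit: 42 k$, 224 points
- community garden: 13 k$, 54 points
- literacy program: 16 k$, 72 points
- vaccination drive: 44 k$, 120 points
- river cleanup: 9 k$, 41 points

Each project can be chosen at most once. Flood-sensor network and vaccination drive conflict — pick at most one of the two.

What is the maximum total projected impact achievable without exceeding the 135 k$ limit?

583

Taking flood-sensor network + microloan fund + solar retrofit + community garden + literacy program + river cleanup: 126 k$ used, 583 in projected impact.
Next best is street-tree planting + flood-sensor network + solar retrofit + community garden + literacy program + river cleanup at 580 (133 k$) — short by 3.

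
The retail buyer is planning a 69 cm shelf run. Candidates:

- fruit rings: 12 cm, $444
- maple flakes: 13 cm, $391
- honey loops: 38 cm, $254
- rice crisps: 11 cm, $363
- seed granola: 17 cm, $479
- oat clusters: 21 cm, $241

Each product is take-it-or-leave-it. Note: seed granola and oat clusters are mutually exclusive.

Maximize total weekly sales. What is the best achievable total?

Density check — fruit rings 37.00, rice crisps 33.00, maple flakes 30.08, seed granola 28.18 are the best per cm.
Best packing: fruit rings + maple flakes + rice crisps + seed granola — 53 cm, 1677 total.
Nothing else feasible within 69 cm beats 1677.

1677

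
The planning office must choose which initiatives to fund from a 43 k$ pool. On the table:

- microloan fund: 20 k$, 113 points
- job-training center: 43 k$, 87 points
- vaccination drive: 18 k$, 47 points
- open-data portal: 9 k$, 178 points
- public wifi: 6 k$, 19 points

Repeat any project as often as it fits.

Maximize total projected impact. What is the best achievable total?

731

Density check — open-data portal 19.78, microloan fund 5.65, public wifi 3.17 are the best per k$.
4×open-data portal + public wifi uses 42 of the 43 k$ and totals 731.
Every other selection either busts 43 k$ or fails to beat 731.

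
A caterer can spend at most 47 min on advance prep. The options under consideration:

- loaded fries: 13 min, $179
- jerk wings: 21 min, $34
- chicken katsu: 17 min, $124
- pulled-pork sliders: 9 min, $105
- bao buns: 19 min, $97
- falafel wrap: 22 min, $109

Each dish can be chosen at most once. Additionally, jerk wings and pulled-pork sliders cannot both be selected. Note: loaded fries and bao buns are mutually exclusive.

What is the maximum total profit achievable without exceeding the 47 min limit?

408

Taking loaded fries + chicken katsu + pulled-pork sliders: 39 min used, 408 in profit.
Runner-up loaded fries + pulled-pork sliders + falafel wrap tops out at 393.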